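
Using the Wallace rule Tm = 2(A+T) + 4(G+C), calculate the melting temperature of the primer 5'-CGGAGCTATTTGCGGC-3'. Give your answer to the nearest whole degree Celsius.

Base counts: A=2, T=4, G=6, C=4 (length 16).
Tm = 2·(2+4) + 4·(6+4) = 2·6 + 4·10 = 12 + 40 = 52°C.

52°C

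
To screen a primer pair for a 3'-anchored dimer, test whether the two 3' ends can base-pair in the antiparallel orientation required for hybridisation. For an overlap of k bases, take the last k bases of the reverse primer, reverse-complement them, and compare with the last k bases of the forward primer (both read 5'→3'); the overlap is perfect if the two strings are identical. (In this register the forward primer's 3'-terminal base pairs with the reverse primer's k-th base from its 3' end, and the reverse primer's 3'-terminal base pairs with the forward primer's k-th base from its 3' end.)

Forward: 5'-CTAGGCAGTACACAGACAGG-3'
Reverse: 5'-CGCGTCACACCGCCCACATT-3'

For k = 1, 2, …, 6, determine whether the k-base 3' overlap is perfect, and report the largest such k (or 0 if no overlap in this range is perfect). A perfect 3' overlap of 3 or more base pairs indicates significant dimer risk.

Last 6 bases (5'→3') — forward …GACAGG, reverse …CACATT.
Reverse complement of the reverse primer's last 6 bases: AATGTG; its first k bases are the reverse complement of the reverse primer's last k bases, so a perfect k-base overlap needs the forward primer's last k bases to equal them.
Comparing (forward last k vs required): k=1: G vs A ✗; k=2: GG vs AA ✗; k=3: AGG vs AAT ✗; k=4: CAGG vs AATG ✗; k=5: ACAGG vs AATGT ✗; k=6: GACAGG vs AATGTG ✗.
No overlap length from 1 to 6 is perfect, so the longest perfect 3' overlap is 0.

Longest perfect overlap: 0 complementary base pairs; below the dimer-risk threshold (threshold 3).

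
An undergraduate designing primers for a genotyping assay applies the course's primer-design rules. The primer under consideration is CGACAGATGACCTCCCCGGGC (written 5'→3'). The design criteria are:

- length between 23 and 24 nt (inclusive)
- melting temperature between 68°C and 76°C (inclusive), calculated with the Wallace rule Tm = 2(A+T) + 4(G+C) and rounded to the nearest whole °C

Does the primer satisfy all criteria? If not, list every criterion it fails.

Base counts: A=4, T=2, G=6, C=9 (length 21).
length: length 21, outside 23–24 ✗
Tm: Tm = 2·6 + 4·15 = 72°C ✓

Fails: length.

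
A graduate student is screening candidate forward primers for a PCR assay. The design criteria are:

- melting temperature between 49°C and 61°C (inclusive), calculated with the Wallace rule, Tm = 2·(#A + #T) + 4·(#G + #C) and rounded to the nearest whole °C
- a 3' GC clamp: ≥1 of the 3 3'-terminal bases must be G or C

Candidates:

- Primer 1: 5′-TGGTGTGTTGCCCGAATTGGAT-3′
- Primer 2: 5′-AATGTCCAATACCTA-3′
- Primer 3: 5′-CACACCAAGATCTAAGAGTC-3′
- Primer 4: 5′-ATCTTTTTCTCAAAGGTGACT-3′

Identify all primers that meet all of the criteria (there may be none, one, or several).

Primer 1 (22 nt, A=3 T=8 G=8 C=3): Tm = 2·11 + 4·11 = 66°C, outside 49–61°C ✗; 3' end GAT has 1 G/C ✓ — fails.
Primer 2 (15 nt, A=6 T=4 G=1 C=4): Tm = 2·10 + 4·5 = 40°C, outside 49–61°C ✗; 3' end CTA has 1 G/C ✓ — fails.
Primer 3 (20 nt, A=8 T=3 G=3 C=6): Tm = 2·11 + 4·9 = 58°C ✓; 3' end GTC has 2 G/C ✓ — passes.
Primer 4 (21 nt, A=5 T=9 G=3 C=4): Tm = 2·14 + 4·7 = 56°C ✓; 3' end ACT has 1 G/C ✓ — passes.

Primer 3 and Primer 4.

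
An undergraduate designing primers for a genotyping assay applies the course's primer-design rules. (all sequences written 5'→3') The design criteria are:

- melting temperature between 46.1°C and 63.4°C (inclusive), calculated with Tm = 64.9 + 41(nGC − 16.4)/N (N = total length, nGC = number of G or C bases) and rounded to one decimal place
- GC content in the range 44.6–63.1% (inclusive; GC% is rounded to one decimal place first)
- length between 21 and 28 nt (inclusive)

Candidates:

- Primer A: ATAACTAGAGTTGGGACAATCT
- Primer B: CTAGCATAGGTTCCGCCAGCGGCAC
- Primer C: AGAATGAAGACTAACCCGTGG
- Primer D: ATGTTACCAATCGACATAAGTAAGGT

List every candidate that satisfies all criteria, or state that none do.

Primer C only.

Primer A (22 nt, A=8 T=6 G=5 C=3): Tm = 64.9 + 41·(8 − 16.4)/22 = 49.2°C ✓; GC 8/22 = 36.4%, outside 44.6–63.1% ✗; length 22 ✓ — fails.
Primer B (25 nt, A=5 T=4 G=7 C=9): Tm = 64.9 + 41·(16 − 16.4)/25 = 64.2°C, outside 46.1–63.4°C ✗; GC 16/25 = 64.0%, outside 44.6–63.1% ✗; length 25 ✓ — fails.
Primer C (21 nt, A=8 T=3 G=6 C=4): Tm = 64.9 + 41·(10 − 16.4)/21 = 52.4°C ✓; GC 10/21 = 47.6% ✓; length 21 ✓ — passes.
Primer D (26 nt, A=10 T=7 G=5 C=4): Tm = 64.9 + 41·(9 − 16.4)/26 = 53.2°C ✓; GC 9/26 = 34.6%, outside 44.6–63.1% ✗; length 26 ✓ — fails.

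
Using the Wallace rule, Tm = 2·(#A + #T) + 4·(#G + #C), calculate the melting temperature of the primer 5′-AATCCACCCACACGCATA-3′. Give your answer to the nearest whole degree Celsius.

Base counts: A=7, T=2, G=1, C=8 (length 18).
Tm = 2·(7+2) + 4·(1+8) = 2·9 + 4·9 = 18 + 36 = 54°C.

54°C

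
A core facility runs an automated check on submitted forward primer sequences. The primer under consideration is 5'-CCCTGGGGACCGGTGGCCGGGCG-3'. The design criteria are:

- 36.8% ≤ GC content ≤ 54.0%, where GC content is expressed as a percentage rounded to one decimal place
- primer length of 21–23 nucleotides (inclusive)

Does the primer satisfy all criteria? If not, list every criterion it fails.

Fails: GC content.

Base counts: A=1, T=2, G=12, C=8 (length 23).
GC content: GC 20/23 = 87.0%, outside 36.8–54.0% ✗
length: length 23 ✓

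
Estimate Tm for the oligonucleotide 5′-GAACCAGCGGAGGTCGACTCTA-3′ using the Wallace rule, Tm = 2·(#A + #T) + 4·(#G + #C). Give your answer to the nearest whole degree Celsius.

70°C

Base counts: A=6, T=3, G=7, C=6 (length 22).
Tm = 2·(6+3) + 4·(7+6) = 2·9 + 4·13 = 18 + 52 = 70°C.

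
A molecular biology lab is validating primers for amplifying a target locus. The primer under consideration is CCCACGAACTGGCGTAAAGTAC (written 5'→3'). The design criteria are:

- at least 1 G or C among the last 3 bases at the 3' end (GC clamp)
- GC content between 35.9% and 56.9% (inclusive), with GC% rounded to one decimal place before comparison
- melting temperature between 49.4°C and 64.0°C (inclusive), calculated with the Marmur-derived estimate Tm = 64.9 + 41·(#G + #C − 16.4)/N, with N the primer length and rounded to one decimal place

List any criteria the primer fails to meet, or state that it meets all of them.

Meets all criteria.

Base counts: A=7, T=3, G=5, C=7 (length 22).
GC clamp: 3' end TAC has 1 G/C ✓
GC content: GC 12/22 = 54.5% ✓
Tm: Tm = 64.9 + 41·(12 − 16.4)/22 = 56.7°C ✓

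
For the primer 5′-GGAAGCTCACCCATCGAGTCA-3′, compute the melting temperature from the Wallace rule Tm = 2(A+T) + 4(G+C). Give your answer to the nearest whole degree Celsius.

66°C

Base counts: A=6, T=3, G=5, C=7 (length 21).
Tm = 2·(6+3) + 4·(5+7) = 2·9 + 4·12 = 18 + 48 = 66°C.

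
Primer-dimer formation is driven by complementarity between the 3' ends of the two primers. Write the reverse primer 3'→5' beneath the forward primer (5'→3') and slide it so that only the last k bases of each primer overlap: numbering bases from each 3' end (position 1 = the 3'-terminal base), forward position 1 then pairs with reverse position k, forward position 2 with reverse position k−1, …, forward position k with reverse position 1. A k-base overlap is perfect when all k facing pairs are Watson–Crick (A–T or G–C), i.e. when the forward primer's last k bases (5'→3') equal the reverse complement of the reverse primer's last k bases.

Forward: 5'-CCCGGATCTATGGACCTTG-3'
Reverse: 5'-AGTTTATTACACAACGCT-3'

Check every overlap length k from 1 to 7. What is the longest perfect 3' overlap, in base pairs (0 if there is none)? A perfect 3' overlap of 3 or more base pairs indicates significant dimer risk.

Last 7 bases (5'→3') — forward …GACCTTG, reverse …CAACGCT.
Reverse complement of the reverse primer's last 7 bases: AGCGTTG; its first k bases are the reverse complement of the reverse primer's last k bases, so a perfect k-base overlap needs the forward primer's last k bases to equal them.
Comparing (forward last k vs required): k=1: G vs A ✗; k=2: TG vs AG ✗; k=3: TTG vs AGC ✗; k=4: CTTG vs AGCG ✗; k=5: CCTTG vs AGCGT ✗; k=6: ACCTTG vs AGCGTT ✗; k=7: GACCTTG vs AGCGTTG ✗.
No overlap length from 1 to 7 is perfect, so the longest perfect 3' overlap is 0.

Longest perfect overlap: 0 complementary base pairs; below the dimer-risk threshold (threshold 3).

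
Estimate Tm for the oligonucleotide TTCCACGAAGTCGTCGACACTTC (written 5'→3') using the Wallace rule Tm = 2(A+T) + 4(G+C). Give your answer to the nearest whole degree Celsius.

Base counts: A=5, T=6, G=4, C=8 (length 23).
Tm = 2·(5+6) + 4·(4+8) = 2·11 + 4·12 = 22 + 48 = 70°C.

70°C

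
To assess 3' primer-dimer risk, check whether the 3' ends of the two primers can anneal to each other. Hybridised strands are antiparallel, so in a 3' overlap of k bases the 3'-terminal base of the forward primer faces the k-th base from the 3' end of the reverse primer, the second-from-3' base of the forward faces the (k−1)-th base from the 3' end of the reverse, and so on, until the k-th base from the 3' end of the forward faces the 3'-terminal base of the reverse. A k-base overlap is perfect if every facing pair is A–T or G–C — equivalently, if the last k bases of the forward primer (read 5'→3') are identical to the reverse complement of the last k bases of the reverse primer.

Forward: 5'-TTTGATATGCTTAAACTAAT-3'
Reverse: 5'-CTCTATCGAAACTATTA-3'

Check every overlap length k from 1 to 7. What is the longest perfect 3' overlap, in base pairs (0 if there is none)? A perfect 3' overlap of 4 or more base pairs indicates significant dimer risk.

Last 7 bases (5'→3') — forward …AACTAAT, reverse …ACTATTA.
Reverse complement of the reverse primer's last 7 bases: TAATAGT; its first k bases are the reverse complement of the reverse primer's last k bases, so a perfect k-base overlap needs the forward primer's last k bases to equal them.
Comparing (forward last k vs required): k=1: T vs T ✓; k=2: AT vs TA ✗; k=3: AAT vs TAA ✗; k=4: TAAT vs TAAT ✓; k=5: CTAAT vs TAATA ✗; k=6: ACTAAT vs TAATAG ✗; k=7: AACTAAT vs TAATAGT ✗.
Perfect overlaps at k = 1, 4; the largest is 4.

Longest perfect overlap: 4 complementary base pairs; significant dimer risk (threshold 4).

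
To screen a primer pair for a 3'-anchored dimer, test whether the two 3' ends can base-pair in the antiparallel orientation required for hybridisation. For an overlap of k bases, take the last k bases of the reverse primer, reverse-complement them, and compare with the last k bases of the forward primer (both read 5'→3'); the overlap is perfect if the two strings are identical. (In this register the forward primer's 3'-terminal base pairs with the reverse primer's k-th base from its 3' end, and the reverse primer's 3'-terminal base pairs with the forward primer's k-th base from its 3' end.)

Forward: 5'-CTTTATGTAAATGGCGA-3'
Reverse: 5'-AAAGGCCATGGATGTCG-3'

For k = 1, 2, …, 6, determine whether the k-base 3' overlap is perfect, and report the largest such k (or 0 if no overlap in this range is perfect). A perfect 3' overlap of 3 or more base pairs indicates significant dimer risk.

Last 6 bases (5'→3') — forward …TGGCGA, reverse …ATGTCG.
Reverse complement of the reverse primer's last 6 bases: CGACAT; its first k bases are the reverse complement of the reverse primer's last k bases, so a perfect k-base overlap needs the forward primer's last k bases to equal them.
Comparing (forward last k vs required): k=1: A vs C ✗; k=2: GA vs CG ✗; k=3: CGA vs CGA ✓; k=4: GCGA vs CGAC ✗; k=5: GGCGA vs CGACA ✗; k=6: TGGCGA vs CGACAT ✗.
Only k = 3 is perfect, so the longest perfect 3' overlap is 3.

Longest perfect overlap: 3 complementary base pairs; significant dimer risk (threshold 3).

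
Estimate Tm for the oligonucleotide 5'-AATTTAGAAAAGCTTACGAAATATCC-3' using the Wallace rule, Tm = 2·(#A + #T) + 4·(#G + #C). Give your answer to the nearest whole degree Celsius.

66°C

Base counts: A=12, T=7, G=3, C=4 (length 26).
Tm = 2·(12+7) + 4·(3+4) = 2·19 + 4·7 = 38 + 28 = 66°C.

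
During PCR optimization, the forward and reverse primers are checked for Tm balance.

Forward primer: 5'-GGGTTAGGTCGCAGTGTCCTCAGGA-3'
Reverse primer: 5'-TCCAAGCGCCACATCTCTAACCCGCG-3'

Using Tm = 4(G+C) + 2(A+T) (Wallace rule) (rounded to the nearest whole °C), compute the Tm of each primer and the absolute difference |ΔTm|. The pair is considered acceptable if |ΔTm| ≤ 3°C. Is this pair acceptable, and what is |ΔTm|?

Forward: A=4 T=6 G=10 C=5 → Tm = 2·10 + 4·15 = 80°C.
Reverse: A=6 T=4 G=4 C=12 → Tm = 2·10 + 4·16 = 84°C.
|ΔTm| = |80 − 84| = 4°C, > 3°C.

|ΔTm| = 4°C; the pair is not acceptable.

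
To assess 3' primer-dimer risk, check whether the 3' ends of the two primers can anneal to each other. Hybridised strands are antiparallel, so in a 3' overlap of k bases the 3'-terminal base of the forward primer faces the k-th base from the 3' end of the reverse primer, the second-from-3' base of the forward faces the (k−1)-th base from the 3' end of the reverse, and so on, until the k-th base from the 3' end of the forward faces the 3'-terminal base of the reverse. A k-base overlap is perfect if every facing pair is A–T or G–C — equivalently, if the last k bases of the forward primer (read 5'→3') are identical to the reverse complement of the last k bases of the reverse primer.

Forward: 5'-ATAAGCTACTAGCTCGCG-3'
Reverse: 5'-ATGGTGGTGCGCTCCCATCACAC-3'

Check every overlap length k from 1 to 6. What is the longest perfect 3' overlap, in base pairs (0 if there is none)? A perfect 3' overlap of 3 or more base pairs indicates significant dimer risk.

Last 6 bases (5'→3') — forward …CTCGCG, reverse …TCACAC.
Reverse complement of the reverse primer's last 6 bases: GTGTGA; its first k bases are the reverse complement of the reverse primer's last k bases, so a perfect k-base overlap needs the forward primer's last k bases to equal them.
Comparing (forward last k vs required): k=1: G vs G ✓; k=2: CG vs GT ✗; k=3: GCG vs GTG ✗; k=4: CGCG vs GTGT ✗; k=5: TCGCG vs GTGTG ✗; k=6: CTCGCG vs GTGTGA ✗.
Only k = 1 is perfect, so the longest perfect 3' overlap is 1.

Longest perfect overlap: 1 complementary base pair; below the dimer-risk threshold (threshold 3).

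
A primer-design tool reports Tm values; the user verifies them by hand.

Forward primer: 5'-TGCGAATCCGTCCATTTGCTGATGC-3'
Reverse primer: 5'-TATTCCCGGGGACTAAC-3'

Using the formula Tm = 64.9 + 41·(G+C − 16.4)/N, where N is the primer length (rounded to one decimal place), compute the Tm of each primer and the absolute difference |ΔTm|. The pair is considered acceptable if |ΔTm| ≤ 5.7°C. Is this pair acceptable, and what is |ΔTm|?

|ΔTm| = 12.2°C; the pair is not acceptable.

Forward: G+C = 13, N = 25 → Tm = 64.9 + 41·(13 − 16.4)/25 = 59.3°C.
Reverse: G+C = 9, N = 17 → Tm = 64.9 + 41·(9 − 16.4)/17 = 47.1°C.
|ΔTm| = |59.3 − 47.1| = 12.2°C, > 5.7°C.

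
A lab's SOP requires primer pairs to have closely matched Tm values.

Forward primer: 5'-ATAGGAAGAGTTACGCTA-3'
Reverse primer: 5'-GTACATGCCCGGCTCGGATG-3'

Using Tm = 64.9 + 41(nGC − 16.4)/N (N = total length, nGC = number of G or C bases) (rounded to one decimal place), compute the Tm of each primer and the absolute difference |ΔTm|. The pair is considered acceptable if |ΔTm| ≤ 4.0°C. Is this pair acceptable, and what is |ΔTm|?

Forward: G+C = 7, N = 18 → Tm = 64.9 + 41·(7 − 16.4)/18 = 43.5°C.
Reverse: G+C = 13, N = 20 → Tm = 64.9 + 41·(13 − 16.4)/20 = 57.9°C.
|ΔTm| = |43.5 − 57.9| = 14.4°C, > 4.0°C.

|ΔTm| = 14.4°C; the pair is not acceptable.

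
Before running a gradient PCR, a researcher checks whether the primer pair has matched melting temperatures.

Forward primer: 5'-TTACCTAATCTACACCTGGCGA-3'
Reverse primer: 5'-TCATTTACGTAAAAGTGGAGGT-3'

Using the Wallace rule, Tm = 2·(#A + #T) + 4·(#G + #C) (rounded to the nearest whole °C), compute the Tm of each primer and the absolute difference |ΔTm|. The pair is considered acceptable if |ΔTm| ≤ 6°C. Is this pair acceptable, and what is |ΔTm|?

|ΔTm| = 4°C; the pair is acceptable.

Forward: A=6 T=6 G=3 C=7 → Tm = 2·12 + 4·10 = 64°C.
Reverse: A=7 T=7 G=6 C=2 → Tm = 2·14 + 4·8 = 60°C.
|ΔTm| = |64 − 60| = 4°C, ≤ 6°C.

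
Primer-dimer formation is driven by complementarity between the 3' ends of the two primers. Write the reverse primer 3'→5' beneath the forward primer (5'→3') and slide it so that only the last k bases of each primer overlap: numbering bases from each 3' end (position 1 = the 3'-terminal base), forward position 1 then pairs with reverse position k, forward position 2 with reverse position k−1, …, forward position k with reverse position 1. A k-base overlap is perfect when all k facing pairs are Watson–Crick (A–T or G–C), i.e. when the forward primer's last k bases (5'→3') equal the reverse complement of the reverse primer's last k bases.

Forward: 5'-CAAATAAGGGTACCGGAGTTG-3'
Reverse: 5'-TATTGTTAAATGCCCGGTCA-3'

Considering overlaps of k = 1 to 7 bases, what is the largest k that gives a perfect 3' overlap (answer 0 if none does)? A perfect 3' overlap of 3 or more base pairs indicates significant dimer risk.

Last 7 bases (5'→3') — forward …GGAGTTG, reverse …CCGGTCA.
Reverse complement of the reverse primer's last 7 bases: TGACCGG; its first k bases are the reverse complement of the reverse primer's last k bases, so a perfect k-base overlap needs the forward primer's last k bases to equal them.
Comparing (forward last k vs required): k=1: G vs T ✗; k=2: TG vs TG ✓; k=3: TTG vs TGA ✗; k=4: GTTG vs TGAC ✗; k=5: AGTTG vs TGACC ✗; k=6: GAGTTG vs TGACCG ✗; k=7: GGAGTTG vs TGACCGG ✗.
Only k = 2 is perfect, so the longest perfect 3' overlap is 2.

Longest perfect overlap: 2 complementary base pairs; below the dimer-risk threshold (threshold 3).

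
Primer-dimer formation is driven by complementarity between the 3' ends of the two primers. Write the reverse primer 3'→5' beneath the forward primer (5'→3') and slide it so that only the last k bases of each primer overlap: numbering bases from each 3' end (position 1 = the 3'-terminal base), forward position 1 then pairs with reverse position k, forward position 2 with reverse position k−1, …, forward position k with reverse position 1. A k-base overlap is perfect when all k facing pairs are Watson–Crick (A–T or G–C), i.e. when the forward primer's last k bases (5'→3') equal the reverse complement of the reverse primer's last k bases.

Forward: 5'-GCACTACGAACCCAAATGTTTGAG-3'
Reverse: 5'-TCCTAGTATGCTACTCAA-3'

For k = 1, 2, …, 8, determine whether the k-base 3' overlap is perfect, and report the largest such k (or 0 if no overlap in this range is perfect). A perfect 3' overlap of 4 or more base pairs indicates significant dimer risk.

Longest perfect overlap: 5 complementary base pairs; significant dimer risk (threshold 4).

Last 8 bases (5'→3') — forward …TGTTTGAG, reverse …CTACTCAA.
Reverse complement of the reverse primer's last 8 bases: TTGAGTAG; its first k bases are the reverse complement of the reverse primer's last k bases, so a perfect k-base overlap needs the forward primer's last k bases to equal them.
Comparing (forward last k vs required): k=1: G vs T ✗; k=2: AG vs TT ✗; k=3: GAG vs TTG ✗; k=4: TGAG vs TTGA ✗; k=5: TTGAG vs TTGAG ✓; k=6: TTTGAG vs TTGAGT ✗; k=7: GTTTGAG vs TTGAGTA ✗; k=8: TGTTTGAG vs TTGAGTAG ✗.
Only k = 5 is perfect, so the longest perfect 3' overlap is 5.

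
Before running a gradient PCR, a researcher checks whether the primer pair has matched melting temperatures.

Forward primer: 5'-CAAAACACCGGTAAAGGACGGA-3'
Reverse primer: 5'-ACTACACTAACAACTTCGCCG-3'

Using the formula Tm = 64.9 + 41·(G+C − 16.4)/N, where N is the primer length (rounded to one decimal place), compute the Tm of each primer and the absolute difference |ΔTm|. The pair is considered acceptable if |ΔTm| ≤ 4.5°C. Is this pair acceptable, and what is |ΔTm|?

|ΔTm| = 2.4°C; the pair is acceptable.

Forward: G+C = 11, N = 22 → Tm = 64.9 + 41·(11 − 16.4)/22 = 54.8°C.
Reverse: G+C = 10, N = 21 → Tm = 64.9 + 41·(10 − 16.4)/21 = 52.4°C.
|ΔTm| = |54.8 − 52.4| = 2.4°C, ≤ 4.5°C.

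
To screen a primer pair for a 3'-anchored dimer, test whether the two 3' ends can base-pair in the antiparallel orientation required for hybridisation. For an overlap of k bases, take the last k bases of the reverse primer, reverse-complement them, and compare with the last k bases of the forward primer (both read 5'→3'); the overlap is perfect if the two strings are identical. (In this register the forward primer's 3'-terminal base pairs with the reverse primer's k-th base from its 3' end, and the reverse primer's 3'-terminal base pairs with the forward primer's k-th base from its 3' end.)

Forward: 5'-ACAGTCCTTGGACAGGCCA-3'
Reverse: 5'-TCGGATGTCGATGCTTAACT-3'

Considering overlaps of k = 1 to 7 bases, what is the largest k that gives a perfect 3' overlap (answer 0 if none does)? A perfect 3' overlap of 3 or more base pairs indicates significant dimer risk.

Last 7 bases (5'→3') — forward …CAGGCCA, reverse …CTTAACT.
Reverse complement of the reverse primer's last 7 bases: AGTTAAG; its first k bases are the reverse complement of the reverse primer's last k bases, so a perfect k-base overlap needs the forward primer's last k bases to equal them.
Comparing (forward last k vs required): k=1: A vs A ✓; k=2: CA vs AG ✗; k=3: CCA vs AGT ✗; k=4: GCCA vs AGTT ✗; k=5: GGCCA vs AGTTA ✗; k=6: AGGCCA vs AGTTAA ✗; k=7: CAGGCCA vs AGTTAAG ✗.
Only k = 1 is perfect, so the longest perfect 3' overlap is 1.

Longest perfect overlap: 1 complementary base pair; below the dimer-risk threshold (threshold 3).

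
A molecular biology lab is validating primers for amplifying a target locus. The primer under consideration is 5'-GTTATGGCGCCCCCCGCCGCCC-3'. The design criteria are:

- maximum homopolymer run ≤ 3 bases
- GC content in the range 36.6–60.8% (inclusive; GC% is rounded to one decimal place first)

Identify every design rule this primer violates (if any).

Base counts: A=1, T=3, G=6, C=12 (length 22).
homopolymer run: longest run = 6, exceeds 3 ✗
GC content: GC 18/22 = 81.8%, outside 36.6–60.8% ✗

Fails: homopolymer run, GC content.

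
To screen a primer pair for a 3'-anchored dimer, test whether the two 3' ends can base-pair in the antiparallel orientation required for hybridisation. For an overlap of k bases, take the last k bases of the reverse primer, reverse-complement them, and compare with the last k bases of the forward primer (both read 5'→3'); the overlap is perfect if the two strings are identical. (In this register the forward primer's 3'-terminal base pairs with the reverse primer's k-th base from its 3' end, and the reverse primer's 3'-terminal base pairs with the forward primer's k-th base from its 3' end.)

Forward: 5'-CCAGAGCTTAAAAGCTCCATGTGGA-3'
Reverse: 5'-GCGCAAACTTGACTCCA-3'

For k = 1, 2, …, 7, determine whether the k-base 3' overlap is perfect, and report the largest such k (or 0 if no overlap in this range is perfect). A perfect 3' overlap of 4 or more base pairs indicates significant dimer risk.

Last 7 bases (5'→3') — forward …ATGTGGA, reverse …GACTCCA.
Reverse complement of the reverse primer's last 7 bases: TGGAGTC; its first k bases are the reverse complement of the reverse primer's last k bases, so a perfect k-base overlap needs the forward primer's last k bases to equal them.
Comparing (forward last k vs required): k=1: A vs T ✗; k=2: GA vs TG ✗; k=3: GGA vs TGG ✗; k=4: TGGA vs TGGA ✓; k=5: GTGGA vs TGGAG ✗; k=6: TGTGGA vs TGGAGT ✗; k=7: ATGTGGA vs TGGAGTC ✗.
Only k = 4 is perfect, so the longest perfect 3' overlap is 4.

Longest perfect overlap: 4 complementary base pairs; significant dimer risk (threshold 4).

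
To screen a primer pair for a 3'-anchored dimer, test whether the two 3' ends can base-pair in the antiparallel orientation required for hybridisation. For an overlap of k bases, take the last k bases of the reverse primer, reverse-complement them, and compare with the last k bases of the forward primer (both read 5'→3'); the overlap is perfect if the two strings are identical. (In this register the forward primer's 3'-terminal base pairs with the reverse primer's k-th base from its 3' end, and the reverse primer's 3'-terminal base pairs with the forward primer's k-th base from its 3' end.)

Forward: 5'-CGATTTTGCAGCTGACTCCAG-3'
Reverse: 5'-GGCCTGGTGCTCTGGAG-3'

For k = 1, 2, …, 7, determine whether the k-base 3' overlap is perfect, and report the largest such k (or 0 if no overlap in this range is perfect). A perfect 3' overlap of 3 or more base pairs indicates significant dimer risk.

Last 7 bases (5'→3') — forward …ACTCCAG, reverse …TCTGGAG.
Reverse complement of the reverse primer's last 7 bases: CTCCAGA; its first k bases are the reverse complement of the reverse primer's last k bases, so a perfect k-base overlap needs the forward primer's last k bases to equal them.
Comparing (forward last k vs required): k=1: G vs C ✗; k=2: AG vs CT ✗; k=3: CAG vs CTC ✗; k=4: CCAG vs CTCC ✗; k=5: TCCAG vs CTCCA ✗; k=6: CTCCAG vs CTCCAG ✓; k=7: ACTCCAG vs CTCCAGA ✗.
Only k = 6 is perfect, so the longest perfect 3' overlap is 6.

Longest perfect overlap: 6 complementary base pairs; significant dimer risk (threshold 3).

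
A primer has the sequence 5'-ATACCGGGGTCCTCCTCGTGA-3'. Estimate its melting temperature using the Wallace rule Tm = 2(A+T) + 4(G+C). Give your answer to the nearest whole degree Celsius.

68°C

Base counts: A=3, T=5, G=6, C=7 (length 21).
Tm = 2·(3+5) + 4·(6+7) = 2·8 + 4·13 = 16 + 52 = 68°C.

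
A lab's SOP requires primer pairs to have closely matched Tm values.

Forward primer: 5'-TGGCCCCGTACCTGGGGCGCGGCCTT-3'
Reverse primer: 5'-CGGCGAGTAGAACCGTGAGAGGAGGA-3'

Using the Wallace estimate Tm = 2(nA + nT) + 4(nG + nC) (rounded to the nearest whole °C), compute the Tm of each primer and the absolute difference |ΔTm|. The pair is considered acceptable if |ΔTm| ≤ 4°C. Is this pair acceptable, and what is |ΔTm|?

Forward: A=1 T=5 G=10 C=10 → Tm = 2·6 + 4·20 = 92°C.
Reverse: A=8 T=2 G=12 C=4 → Tm = 2·10 + 4·16 = 84°C.
|ΔTm| = |92 − 84| = 8°C, > 4°C.

|ΔTm| = 8°C; the pair is not acceptable.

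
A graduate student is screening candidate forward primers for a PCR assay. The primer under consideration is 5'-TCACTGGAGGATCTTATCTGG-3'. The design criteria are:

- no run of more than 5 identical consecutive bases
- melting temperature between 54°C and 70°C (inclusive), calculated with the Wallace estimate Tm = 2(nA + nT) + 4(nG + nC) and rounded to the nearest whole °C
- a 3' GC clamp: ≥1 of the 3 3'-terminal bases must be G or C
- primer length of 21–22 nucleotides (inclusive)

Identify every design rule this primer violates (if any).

Meets all criteria.

Base counts: A=4, T=7, G=6, C=4 (length 21).
homopolymer run: longest run = 2 ✓
Tm: Tm = 2·11 + 4·10 = 62°C ✓
GC clamp: 3' end TGG has 2 G/C ✓
length: length 21 ✓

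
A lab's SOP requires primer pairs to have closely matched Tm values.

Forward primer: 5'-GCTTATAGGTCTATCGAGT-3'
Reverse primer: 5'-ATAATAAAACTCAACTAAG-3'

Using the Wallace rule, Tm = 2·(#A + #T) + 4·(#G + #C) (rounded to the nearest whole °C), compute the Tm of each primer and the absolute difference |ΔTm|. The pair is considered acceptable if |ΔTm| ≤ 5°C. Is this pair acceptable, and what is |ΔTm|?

|ΔTm| = 8°C; the pair is not acceptable.

Forward: A=4 T=7 G=5 C=3 → Tm = 2·11 + 4·8 = 54°C.
Reverse: A=11 T=4 G=1 C=3 → Tm = 2·15 + 4·4 = 46°C.
|ΔTm| = |54 − 46| = 8°C, > 5°C.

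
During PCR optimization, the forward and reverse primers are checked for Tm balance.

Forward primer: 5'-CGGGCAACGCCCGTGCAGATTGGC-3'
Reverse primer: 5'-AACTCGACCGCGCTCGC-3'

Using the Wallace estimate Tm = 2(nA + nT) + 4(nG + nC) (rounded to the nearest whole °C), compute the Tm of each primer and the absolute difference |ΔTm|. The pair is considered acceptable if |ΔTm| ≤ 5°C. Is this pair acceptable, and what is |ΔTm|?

Forward: A=4 T=3 G=9 C=8 → Tm = 2·7 + 4·17 = 82°C.
Reverse: A=3 T=2 G=4 C=8 → Tm = 2·5 + 4·12 = 58°C.
|ΔTm| = |82 − 58| = 24°C, > 5°C.

|ΔTm| = 24°C; the pair is not acceptable.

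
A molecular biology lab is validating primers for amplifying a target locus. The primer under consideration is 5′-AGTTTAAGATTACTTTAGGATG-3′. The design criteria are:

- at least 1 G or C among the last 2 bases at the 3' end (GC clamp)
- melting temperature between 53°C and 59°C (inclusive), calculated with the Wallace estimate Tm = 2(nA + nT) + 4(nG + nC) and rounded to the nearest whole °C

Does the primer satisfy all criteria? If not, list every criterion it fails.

Base counts: A=7, T=9, G=5, C=1 (length 22).
GC clamp: 3' end TG has 1 G/C ✓
Tm: Tm = 2·16 + 4·6 = 56°C ✓

Meets all criteria.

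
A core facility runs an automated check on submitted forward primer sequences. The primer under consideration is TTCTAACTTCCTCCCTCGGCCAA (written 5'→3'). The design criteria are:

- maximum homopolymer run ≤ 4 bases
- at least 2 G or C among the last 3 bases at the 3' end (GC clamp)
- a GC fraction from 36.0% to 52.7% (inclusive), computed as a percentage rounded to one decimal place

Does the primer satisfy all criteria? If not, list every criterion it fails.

Base counts: A=4, T=7, G=2, C=10 (length 23).
homopolymer run: longest run = 3 ✓
GC clamp: 3' end CAA has 1 G/C, need ≥2 ✗
GC content: GC 12/23 = 52.2% ✓

Fails: GC clamp.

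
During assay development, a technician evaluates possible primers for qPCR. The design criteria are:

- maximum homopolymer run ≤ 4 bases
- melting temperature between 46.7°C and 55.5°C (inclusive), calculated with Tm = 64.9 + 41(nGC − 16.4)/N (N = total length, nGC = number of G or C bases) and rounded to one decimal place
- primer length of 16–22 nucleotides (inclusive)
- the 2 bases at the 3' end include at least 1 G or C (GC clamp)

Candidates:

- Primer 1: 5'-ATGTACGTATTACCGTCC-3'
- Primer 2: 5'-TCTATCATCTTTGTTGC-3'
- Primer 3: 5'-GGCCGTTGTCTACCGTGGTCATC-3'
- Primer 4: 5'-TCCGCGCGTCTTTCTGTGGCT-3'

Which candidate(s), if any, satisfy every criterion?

None of the candidates satisfy all criteria.

Primer 1 (18 nt, A=4 T=6 G=3 C=5): longest run = 2 ✓; Tm = 64.9 + 41·(8 − 16.4)/18 = 45.8°C, outside 46.7–55.5°C ✗; length 18 ✓; 3' end CC has 2 G/C ✓ — fails.
Primer 2 (17 nt, A=2 T=9 G=2 C=4): longest run = 3 ✓; Tm = 64.9 + 41·(6 − 16.4)/17 = 39.8°C, outside 46.7–55.5°C ✗; length 17 ✓; 3' end GC has 2 G/C ✓ — fails.
Primer 3 (23 nt, A=2 T=7 G=7 C=7): longest run = 2 ✓; Tm = 64.9 + 41·(14 − 16.4)/23 = 60.6°C, outside 46.7–55.5°C ✗; length 23, outside 16–22 ✗; 3' end TC has 1 G/C ✓ — fails.
Primer 4 (21 nt, A=0 T=8 G=6 C=7): longest run = 3 ✓; Tm = 64.9 + 41·(13 − 16.4)/21 = 58.3°C, outside 46.7–55.5°C ✗; length 21 ✓; 3' end CT has 1 G/C ✓ — fails.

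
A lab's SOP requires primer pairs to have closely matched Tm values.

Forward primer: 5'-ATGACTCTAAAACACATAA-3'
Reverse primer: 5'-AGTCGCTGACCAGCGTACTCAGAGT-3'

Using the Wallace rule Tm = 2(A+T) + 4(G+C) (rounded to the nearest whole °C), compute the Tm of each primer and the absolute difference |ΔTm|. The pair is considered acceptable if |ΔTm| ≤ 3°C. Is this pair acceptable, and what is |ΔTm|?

|ΔTm| = 30°C; the pair is not acceptable.

Forward: A=10 T=4 G=1 C=4 → Tm = 2·14 + 4·5 = 48°C.
Reverse: A=6 T=5 G=7 C=7 → Tm = 2·11 + 4·14 = 78°C.
|ΔTm| = |48 − 78| = 30°C, > 3°C.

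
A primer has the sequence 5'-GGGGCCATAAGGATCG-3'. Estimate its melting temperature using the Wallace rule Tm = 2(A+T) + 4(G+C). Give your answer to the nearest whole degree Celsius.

Base counts: A=4, T=2, G=7, C=3 (length 16).
Tm = 2·(4+2) + 4·(7+3) = 2·6 + 4·10 = 12 + 40 = 52°C.

52°C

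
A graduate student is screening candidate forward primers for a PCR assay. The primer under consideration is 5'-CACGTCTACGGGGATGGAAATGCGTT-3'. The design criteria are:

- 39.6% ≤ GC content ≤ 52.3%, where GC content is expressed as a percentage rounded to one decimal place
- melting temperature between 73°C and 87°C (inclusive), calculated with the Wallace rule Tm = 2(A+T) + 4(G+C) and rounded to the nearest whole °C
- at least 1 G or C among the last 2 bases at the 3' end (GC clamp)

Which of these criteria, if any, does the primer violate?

Base counts: A=6, T=6, G=9, C=5 (length 26).
GC content: GC 14/26 = 53.8%, outside 39.6–52.3% ✗
Tm: Tm = 2·12 + 4·14 = 80°C ✓
GC clamp: 3' end TT has 0 G/C, need ≥1 ✗

Fails: GC content, GC clamp.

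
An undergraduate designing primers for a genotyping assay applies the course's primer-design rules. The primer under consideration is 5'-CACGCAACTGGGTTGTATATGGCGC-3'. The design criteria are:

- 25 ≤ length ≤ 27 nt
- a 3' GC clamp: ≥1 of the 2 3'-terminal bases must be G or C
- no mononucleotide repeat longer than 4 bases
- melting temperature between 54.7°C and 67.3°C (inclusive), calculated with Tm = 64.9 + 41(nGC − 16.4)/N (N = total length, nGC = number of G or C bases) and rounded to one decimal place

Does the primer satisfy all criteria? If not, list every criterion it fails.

Meets all criteria.

Base counts: A=5, T=6, G=8, C=6 (length 25).
length: length 25 ✓
GC clamp: 3' end GC has 2 G/C ✓
homopolymer run: longest run = 3 ✓
Tm: Tm = 64.9 + 41·(14 − 16.4)/25 = 61.0°C ✓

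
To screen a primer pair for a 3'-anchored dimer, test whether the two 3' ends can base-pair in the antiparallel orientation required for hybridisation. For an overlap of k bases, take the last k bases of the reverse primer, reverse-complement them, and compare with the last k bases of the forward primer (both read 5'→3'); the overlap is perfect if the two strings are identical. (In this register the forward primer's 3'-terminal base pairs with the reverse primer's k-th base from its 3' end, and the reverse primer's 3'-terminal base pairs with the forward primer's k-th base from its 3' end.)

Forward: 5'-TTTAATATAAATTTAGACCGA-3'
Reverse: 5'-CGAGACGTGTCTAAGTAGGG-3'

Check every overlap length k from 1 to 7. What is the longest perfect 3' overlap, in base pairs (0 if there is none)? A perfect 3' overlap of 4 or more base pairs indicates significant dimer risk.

Last 7 bases (5'→3') — forward …AGACCGA, reverse …AGTAGGG.
Reverse complement of the reverse primer's last 7 bases: CCCTACT; its first k bases are the reverse complement of the reverse primer's last k bases, so a perfect k-base overlap needs the forward primer's last k bases to equal them.
Comparing (forward last k vs required): k=1: A vs C ✗; k=2: GA vs CC ✗; k=3: CGA vs CCC ✗; k=4: CCGA vs CCCT ✗; k=5: ACCGA vs CCCTA ✗; k=6: GACCGA vs CCCTAC ✗; k=7: AGACCGA vs CCCTACT ✗.
No overlap length from 1 to 7 is perfect, so the longest perfect 3' overlap is 0.

Longest perfect overlap: 0 complementary base pairs; below the dimer-risk threshold (threshold 4).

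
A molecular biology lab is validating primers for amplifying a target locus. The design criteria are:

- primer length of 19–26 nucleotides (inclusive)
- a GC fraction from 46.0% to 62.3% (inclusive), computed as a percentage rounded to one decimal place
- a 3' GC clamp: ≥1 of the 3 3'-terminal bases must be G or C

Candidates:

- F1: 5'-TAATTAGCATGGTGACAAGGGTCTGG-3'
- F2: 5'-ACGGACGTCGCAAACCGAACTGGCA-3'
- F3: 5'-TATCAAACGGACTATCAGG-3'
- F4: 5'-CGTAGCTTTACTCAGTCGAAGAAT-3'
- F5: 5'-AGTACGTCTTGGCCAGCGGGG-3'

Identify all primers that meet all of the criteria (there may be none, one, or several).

F1 and F2.

F1 (26 nt, A=7 T=7 G=9 C=3): length 26 ✓; GC 12/26 = 46.2% ✓; 3' end TGG has 2 G/C ✓ — passes.
F2 (25 nt, A=8 T=2 G=7 C=8): length 25 ✓; GC 15/25 = 60.0% ✓; 3' end GCA has 2 G/C ✓ — passes.
F3 (19 nt, A=7 T=4 G=4 C=4): length 19 ✓; GC 8/19 = 42.1%, outside 46.0–62.3% ✗; 3' end AGG has 2 G/C ✓ — fails.
F4 (24 nt, A=7 T=7 G=5 C=5): length 24 ✓; GC 10/24 = 41.7%, outside 46.0–62.3% ✗; 3' end AAT has 0 G/C, need ≥1 ✗ — fails.
F5 (21 nt, A=3 T=4 G=9 C=5): length 21 ✓; GC 14/21 = 66.7%, outside 46.0–62.3% ✗; 3' end GGG has 3 G/C ✓ — fails.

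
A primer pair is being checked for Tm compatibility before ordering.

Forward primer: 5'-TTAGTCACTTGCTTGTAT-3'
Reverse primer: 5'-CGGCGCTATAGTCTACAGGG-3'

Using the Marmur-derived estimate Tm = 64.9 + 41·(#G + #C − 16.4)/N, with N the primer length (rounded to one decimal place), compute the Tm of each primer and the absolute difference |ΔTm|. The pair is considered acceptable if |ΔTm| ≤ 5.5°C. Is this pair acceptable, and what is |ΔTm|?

Forward: G+C = 6, N = 18 → Tm = 64.9 + 41·(6 − 16.4)/18 = 41.2°C.
Reverse: G+C = 12, N = 20 → Tm = 64.9 + 41·(12 − 16.4)/20 = 55.9°C.
|ΔTm| = |41.2 − 55.9| = 14.7°C, > 5.5°C.

|ΔTm| = 14.7°C; the pair is not acceptable.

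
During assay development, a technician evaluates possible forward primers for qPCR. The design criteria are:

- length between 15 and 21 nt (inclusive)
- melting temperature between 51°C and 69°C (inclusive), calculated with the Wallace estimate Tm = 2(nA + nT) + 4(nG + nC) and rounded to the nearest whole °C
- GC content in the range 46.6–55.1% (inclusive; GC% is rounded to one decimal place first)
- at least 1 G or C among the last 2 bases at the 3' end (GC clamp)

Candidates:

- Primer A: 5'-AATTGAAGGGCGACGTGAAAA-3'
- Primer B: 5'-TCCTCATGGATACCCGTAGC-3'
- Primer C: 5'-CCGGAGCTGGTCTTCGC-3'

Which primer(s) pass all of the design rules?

Primer B only.

Primer A (21 nt, A=9 T=3 G=7 C=2): length 21 ✓; Tm = 2·12 + 4·9 = 60°C ✓; GC 9/21 = 42.9%, outside 46.6–55.1% ✗; 3' end AA has 0 G/C, need ≥1 ✗ — fails.
Primer B (20 nt, A=4 T=5 G=4 C=7): length 20 ✓; Tm = 2·9 + 4·11 = 62°C ✓; GC 11/20 = 55.0% ✓; 3' end GC has 2 G/C ✓ — passes.
Primer C (17 nt, A=1 T=4 G=6 C=6): length 17 ✓; Tm = 2·5 + 4·12 = 58°C ✓; GC 12/17 = 70.6%, outside 46.6–55.1% ✗; 3' end GC has 2 G/C ✓ — fails.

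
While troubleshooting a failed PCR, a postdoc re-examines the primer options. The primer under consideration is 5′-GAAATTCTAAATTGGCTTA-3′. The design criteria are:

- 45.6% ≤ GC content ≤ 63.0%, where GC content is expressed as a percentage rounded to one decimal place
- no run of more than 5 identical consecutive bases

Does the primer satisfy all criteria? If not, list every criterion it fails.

Base counts: A=7, T=7, G=3, C=2 (length 19).
GC content: GC 5/19 = 26.3%, outside 45.6–63.0% ✗
homopolymer run: longest run = 3 ✓

Fails: GC content.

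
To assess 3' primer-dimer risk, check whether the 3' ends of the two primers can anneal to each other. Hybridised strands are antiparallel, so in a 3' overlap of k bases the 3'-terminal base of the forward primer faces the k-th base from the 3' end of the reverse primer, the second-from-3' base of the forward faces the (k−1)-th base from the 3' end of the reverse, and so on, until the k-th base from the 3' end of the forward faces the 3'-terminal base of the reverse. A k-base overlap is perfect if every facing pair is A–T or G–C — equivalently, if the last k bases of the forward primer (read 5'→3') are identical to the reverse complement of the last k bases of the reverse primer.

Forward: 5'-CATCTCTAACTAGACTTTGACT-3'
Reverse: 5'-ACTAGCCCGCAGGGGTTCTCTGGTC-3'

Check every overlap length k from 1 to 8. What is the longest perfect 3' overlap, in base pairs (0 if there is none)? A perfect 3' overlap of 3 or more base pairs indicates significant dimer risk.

Longest perfect overlap: 0 complementary base pairs; below the dimer-risk threshold (threshold 3).

Last 8 bases (5'→3') — forward …CTTTGACT, reverse …CTCTGGTC.
Reverse complement of the reverse primer's last 8 bases: GACCAGAG; its first k bases are the reverse complement of the reverse primer's last k bases, so a perfect k-base overlap needs the forward primer's last k bases to equal them.
Comparing (forward last k vs required): k=1: T vs G ✗; k=2: CT vs GA ✗; k=3: ACT vs GAC ✗; k=4: GACT vs GACC ✗; k=5: TGACT vs GACCA ✗; k=6: TTGACT vs GACCAG ✗; k=7: TTTGACT vs GACCAGA ✗; k=8: CTTTGACT vs GACCAGAG ✗.
No overlap length from 1 to 8 is perfect, so the longest perfect 3' overlap is 0.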